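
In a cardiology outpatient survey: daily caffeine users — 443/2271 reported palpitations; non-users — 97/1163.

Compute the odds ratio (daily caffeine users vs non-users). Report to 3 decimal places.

odds, daily caffeine users = 443/1828 = 0.2423
odds, non-users = 97/1066 = 0.0910
OR = 0.2423 / 0.0910 = 2.663

OR = 2.663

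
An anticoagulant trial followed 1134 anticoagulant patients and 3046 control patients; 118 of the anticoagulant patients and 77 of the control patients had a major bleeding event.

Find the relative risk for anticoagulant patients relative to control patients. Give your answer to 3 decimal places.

risk, anticoagulant patients = 118/1134 = 0.10406
risk, control patients = 77/3046 = 0.02528
RR = 0.10406 / 0.02528 = 4.116

4.116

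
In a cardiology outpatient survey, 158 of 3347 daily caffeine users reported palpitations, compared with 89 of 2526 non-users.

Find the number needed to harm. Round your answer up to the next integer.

84

risk, daily caffeine users = 158/3347 = 0.047206
risk, non-users = 89/2526 = 0.035234
absolute risk difference = 0.011973
1 / 0.011973 = 83.521 → round up → 84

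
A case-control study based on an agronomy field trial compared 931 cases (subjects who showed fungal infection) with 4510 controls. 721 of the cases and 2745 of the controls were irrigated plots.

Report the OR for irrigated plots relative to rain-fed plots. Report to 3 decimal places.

OR: 2.208

odds, irrigated plots = 721/2745 = 0.2627
odds, rain-fed plots = 210/1765 = 0.1190
OR = 0.2627 / 0.1190 = 2.208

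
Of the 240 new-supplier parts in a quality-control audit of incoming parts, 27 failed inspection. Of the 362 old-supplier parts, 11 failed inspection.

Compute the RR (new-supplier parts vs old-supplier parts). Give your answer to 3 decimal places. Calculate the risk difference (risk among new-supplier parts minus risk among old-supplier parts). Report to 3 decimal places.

risk, new-supplier parts = 27/240 = 0.11250
risk, old-supplier parts = 11/362 = 0.03039
RR = 0.11250 / 0.03039 = 3.702
risk difference = 0.11250 − 0.03039 = 0.082

RR = 3.702; RD = 0.082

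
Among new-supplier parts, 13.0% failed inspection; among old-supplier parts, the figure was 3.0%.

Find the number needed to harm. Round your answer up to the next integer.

10

absolute risk difference = 0.100000
1 / 0.100000 = 10.000 → round up → 10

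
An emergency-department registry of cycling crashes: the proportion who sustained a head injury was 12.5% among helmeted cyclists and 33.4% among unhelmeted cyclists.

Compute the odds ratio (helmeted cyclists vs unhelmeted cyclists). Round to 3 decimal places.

odds, helmeted cyclists = 0.1250/0.8750 = 0.1429
odds, unhelmeted cyclists = 0.3340/0.6660 = 0.5015
OR = 0.1429 / 0.5015 = 0.285

OR ≈ 0.285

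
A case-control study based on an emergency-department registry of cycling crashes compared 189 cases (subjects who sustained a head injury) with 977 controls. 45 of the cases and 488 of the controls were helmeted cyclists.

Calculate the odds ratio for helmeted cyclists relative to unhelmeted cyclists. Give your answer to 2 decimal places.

odds, helmeted cyclists = 45/488 = 0.0922
odds, unhelmeted cyclists = 144/489 = 0.2945
OR = 0.0922 / 0.2945 = 0.31

OR ≈ 0.31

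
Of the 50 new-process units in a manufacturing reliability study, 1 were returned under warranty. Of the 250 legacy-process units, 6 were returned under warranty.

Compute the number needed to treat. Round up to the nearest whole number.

risk, new-process units = 1/50 = 0.020000
risk, legacy-process units = 6/250 = 0.024000
absolute risk difference = 0.004000
1 / 0.004000 = 250.000 → round up → 250

250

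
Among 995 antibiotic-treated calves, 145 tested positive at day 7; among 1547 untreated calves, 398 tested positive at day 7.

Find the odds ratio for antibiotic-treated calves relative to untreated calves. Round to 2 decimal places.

OR = (145 × 1149) / (850 × 398) = 166605/338300 ≈ 0.49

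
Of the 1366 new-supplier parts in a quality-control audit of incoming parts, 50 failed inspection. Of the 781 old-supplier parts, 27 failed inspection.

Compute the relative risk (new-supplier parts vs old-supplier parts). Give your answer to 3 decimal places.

risk, new-supplier parts = 50/1366 = 0.03660
risk, old-supplier parts = 27/781 = 0.03457
RR = 0.03660 / 0.03457 = 1.059

RR: 1.059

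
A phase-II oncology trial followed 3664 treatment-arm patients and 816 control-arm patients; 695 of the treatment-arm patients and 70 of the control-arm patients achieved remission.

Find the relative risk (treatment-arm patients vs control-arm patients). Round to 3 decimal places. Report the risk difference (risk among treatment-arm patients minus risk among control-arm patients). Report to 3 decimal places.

RR = 2.211; RD = 0.104

risk, treatment-arm patients = 695/3664 = 0.1897
risk, control-arm patients = 70/816 = 0.0858
RR = 0.1897 / 0.0858 = 2.211
risk difference = 0.1897 − 0.0858 = 0.104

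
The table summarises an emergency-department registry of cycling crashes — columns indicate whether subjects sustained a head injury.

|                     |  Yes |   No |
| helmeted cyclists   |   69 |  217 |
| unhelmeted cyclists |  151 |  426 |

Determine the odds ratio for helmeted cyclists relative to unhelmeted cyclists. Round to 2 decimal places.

OR = (69 × 426) / (217 × 151) = 29394/32767 ≈ 0.90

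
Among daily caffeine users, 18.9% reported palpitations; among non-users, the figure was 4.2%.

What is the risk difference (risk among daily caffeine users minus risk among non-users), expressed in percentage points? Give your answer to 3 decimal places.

risk difference = 0.18900 − 0.04200 = 0.14700 → 14.700 percentage points

RD: 14.700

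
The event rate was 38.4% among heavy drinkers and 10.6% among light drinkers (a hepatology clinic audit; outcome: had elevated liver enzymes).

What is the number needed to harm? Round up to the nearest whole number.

absolute risk difference = 0.278000
1 / 0.278000 = 3.597 → round up → 4

4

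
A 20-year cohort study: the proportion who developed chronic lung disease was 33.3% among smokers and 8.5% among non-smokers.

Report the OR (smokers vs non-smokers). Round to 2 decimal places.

5.37

odds, smokers = 0.3330/0.6670 = 0.4993
odds, non-smokers = 0.0850/0.9150 = 0.0929
OR = 0.4993 / 0.0929 = 5.37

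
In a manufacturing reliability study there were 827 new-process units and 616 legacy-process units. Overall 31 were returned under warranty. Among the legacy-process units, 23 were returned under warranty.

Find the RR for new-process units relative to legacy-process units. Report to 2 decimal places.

0.26

new-process units with the outcome: 31 − 23 = 8
new-process units without the outcome: 827 − 8 = 819
legacy-process units without the outcome: 616 − 23 = 593
risk, new-process units = 8/827 = 0.00967
risk, legacy-process units = 23/616 = 0.03734
RR = 0.00967 / 0.03734 = 0.26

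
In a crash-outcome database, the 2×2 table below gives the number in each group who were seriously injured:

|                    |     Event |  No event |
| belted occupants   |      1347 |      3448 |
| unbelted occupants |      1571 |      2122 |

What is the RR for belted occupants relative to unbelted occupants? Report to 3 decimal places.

0.660

risk, belted occupants = 1347/4795 = 0.2809
risk, unbelted occupants = 1571/3693 = 0.4254
RR = 0.2809 / 0.4254 = 0.660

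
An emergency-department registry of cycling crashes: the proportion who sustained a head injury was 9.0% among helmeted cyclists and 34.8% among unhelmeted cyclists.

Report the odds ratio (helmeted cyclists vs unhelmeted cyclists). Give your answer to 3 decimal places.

0.185

odds, helmeted cyclists = 0.0900/0.9100 = 0.0989
odds, unhelmeted cyclists = 0.3480/0.6520 = 0.5337
OR = 0.0989 / 0.5337 = 0.185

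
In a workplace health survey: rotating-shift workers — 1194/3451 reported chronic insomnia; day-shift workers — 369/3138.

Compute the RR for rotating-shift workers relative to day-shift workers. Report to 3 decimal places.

risk, rotating-shift workers = 1194/3451 = 0.3460
risk, day-shift workers = 369/3138 = 0.1176
RR = 0.3460 / 0.1176 = 2.942

RR: 2.942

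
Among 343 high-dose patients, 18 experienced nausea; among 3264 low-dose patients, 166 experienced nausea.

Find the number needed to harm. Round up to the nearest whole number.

risk, high-dose patients = 18/343 = 0.052478
risk, low-dose patients = 166/3264 = 0.050858
absolute risk difference = 0.001620
1 / 0.001620 = 617.284 → round up → 618

618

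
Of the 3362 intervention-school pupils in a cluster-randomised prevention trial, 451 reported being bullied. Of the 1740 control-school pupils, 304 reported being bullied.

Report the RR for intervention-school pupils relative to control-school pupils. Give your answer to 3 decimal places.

0.768

risk, intervention-school pupils = 451/3362 = 0.1341
risk, control-school pupils = 304/1740 = 0.1747
RR = 0.1341 / 0.1747 = 0.768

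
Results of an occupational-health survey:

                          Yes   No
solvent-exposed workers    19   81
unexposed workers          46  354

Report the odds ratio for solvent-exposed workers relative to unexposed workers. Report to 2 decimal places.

OR = (19 × 354) / (81 × 46) = 6726/3726 ≈ 1.81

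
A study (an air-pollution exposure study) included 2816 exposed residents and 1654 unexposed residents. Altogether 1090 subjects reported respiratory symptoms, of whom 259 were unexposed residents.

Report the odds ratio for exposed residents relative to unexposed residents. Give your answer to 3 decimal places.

exposed residents with the outcome: 1090 − 259 = 831
exposed residents without the outcome: 2816 − 831 = 1985
unexposed residents without the outcome: 1654 − 259 = 1395
OR = (831 × 1395) / (1985 × 259) = 1159245/514115 ≈ 2.255

2.255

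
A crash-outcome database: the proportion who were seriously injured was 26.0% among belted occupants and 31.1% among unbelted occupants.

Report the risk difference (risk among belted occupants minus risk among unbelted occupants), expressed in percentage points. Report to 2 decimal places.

RD ≈ -5.10

risk difference = 0.2600 − 0.3110 = -0.0510 → -5.10 percentage points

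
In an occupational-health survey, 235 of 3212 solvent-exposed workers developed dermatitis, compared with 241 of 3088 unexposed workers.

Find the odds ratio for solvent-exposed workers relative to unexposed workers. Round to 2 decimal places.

OR = (235 × 2847) / (2977 × 241) = 669045/717457 ≈ 0.93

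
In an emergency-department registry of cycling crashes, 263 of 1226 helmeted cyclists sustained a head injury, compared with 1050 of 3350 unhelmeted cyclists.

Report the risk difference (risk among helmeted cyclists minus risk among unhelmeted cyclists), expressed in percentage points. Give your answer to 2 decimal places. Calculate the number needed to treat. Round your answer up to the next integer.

risk, helmeted cyclists = 263/1226 = 0.2145
risk, unhelmeted cyclists = 1050/3350 = 0.3134
risk difference = 0.2145 − 0.3134 = -0.0989 → -9.89 percentage points
absolute risk difference = 0.098914
1 / 0.098914 = 10.110 → round up → 11

RD = -9.89; NNT = 11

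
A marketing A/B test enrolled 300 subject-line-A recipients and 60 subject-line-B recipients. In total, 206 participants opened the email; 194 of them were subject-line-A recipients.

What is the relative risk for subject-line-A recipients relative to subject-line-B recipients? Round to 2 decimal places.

3.23

subject-line-A recipients without the outcome: 300 − 194 = 106
subject-line-B recipients with the outcome: 206 − 194 = 12
subject-line-B recipients without the outcome: 60 − 12 = 48
risk, subject-line-A recipients = 194/300 = 0.6467
risk, subject-line-B recipients = 12/60 = 0.2000
RR = 0.6467 / 0.2000 = 3.23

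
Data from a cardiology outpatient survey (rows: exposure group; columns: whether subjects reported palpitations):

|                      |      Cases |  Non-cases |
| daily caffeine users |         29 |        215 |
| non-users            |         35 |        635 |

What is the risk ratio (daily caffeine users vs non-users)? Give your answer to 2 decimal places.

RR = 2.28

risk, daily caffeine users = 29/244 = 0.1189
risk, non-users = 35/670 = 0.0522
RR = 0.1189 / 0.0522 = 2.28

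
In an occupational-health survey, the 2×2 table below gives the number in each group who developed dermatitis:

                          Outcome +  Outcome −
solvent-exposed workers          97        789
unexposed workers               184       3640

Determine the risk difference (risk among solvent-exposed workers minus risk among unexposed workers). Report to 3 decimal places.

RD: 0.061

risk, solvent-exposed workers = 97/886 = 0.10948
risk, unexposed workers = 184/3824 = 0.04812
risk difference = 0.10948 − 0.04812 = 0.061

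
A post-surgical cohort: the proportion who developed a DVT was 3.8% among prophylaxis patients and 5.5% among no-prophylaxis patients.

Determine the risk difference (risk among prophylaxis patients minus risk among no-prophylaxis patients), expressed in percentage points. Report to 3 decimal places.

risk difference = 0.03800 − 0.05500 = -0.01700 → -1.700 percentage points

-1.700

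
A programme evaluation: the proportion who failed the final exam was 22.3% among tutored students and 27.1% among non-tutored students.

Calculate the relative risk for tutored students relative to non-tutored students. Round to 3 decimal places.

RR = 0.2230 / 0.2710 = 0.823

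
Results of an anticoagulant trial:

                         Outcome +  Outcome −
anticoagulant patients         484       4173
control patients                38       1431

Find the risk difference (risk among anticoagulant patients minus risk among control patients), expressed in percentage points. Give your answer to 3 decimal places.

7.806

risk, anticoagulant patients = 484/4657 = 0.10393
risk, control patients = 38/1469 = 0.02587
risk difference = 0.10393 − 0.02587 = 0.07806 → 7.806 percentage points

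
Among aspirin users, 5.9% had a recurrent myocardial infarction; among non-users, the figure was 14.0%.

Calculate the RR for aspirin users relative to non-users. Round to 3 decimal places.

RR = 0.0590 / 0.1400 = 0.421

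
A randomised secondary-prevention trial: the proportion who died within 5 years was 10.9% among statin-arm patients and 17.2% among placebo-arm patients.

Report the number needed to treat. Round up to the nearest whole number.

absolute risk difference = 0.063000
1 / 0.063000 = 15.873 → round up → 16

16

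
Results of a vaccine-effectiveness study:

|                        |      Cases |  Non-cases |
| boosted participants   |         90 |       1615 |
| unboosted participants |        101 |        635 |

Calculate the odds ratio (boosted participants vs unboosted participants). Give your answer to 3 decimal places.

odds, boosted participants = 90/1615 = 0.0557
odds, unboosted participants = 101/635 = 0.1591
OR = 0.0557 / 0.1591 = 0.350

OR ≈ 0.350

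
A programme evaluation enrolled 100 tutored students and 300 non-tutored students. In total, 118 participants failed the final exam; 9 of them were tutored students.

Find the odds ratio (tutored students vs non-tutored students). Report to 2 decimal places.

tutored students without the outcome: 100 − 9 = 91
non-tutored students with the outcome: 118 − 9 = 109
non-tutored students without the outcome: 300 − 109 = 191
odds, tutored students = 9/91 = 0.0989
odds, non-tutored students = 109/191 = 0.5707
OR = 0.0989 / 0.5707 = 0.17

0.17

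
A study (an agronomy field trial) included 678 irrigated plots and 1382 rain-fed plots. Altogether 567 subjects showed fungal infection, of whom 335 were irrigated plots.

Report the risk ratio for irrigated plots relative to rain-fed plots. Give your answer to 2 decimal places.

2.94

irrigated plots without the outcome: 678 − 335 = 343
rain-fed plots with the outcome: 567 − 335 = 232
rain-fed plots without the outcome: 1382 − 232 = 1150
risk, irrigated plots = 335/678 = 0.4941
risk, rain-fed plots = 232/1382 = 0.1679
RR = 0.4941 / 0.1679 = 2.94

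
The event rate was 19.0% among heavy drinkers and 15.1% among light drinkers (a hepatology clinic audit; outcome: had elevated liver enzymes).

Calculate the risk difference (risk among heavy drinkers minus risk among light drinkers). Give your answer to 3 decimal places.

risk difference = 0.1900 − 0.1510 = 0.039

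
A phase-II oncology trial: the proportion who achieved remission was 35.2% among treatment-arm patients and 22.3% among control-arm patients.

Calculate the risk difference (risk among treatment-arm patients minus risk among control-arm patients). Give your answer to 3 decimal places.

risk difference = 0.3520 − 0.2230 = 0.129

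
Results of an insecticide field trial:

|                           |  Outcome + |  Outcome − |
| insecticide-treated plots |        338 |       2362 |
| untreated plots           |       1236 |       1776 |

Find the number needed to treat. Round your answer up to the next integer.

4

risk, insecticide-treated plots = 338/2700 = 0.125185
risk, untreated plots = 1236/3012 = 0.410359
absolute risk difference = 0.285173
1 / 0.285173 = 3.507 → round up → 4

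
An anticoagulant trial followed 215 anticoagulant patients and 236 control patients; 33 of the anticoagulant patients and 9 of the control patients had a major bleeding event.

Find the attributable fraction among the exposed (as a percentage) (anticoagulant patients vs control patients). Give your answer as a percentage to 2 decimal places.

risk, anticoagulant patients = 33/215 = 0.15349
risk, control patients = 9/236 = 0.03814
AR% = (0.15349 − 0.03814) / 0.15349 = 0.7515 → 75.15%

AR% ≈ 75.15%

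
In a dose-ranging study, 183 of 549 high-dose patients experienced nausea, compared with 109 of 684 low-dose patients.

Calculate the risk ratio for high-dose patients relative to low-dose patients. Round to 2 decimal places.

risk, high-dose patients = 183/549 = 0.3333
risk, low-dose patients = 109/684 = 0.1594
RR = 0.3333 / 0.1594 = 2.09

2.09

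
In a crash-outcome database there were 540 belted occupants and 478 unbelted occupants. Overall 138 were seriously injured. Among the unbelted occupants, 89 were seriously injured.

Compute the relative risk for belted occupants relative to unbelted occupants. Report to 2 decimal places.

belted occupants with the outcome: 138 − 89 = 49
belted occupants without the outcome: 540 − 49 = 491
unbelted occupants without the outcome: 478 − 89 = 389
risk, belted occupants = 49/540 = 0.0907
risk, unbelted occupants = 89/478 = 0.1862
RR = 0.0907 / 0.1862 = 0.49

0.49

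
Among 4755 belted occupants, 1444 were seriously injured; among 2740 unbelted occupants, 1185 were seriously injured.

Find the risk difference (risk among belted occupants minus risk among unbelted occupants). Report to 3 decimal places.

risk, belted occupants = 1444/4755 = 0.3037
risk, unbelted occupants = 1185/2740 = 0.4325
risk difference = 0.3037 − 0.4325 = -0.129

RD = -0.129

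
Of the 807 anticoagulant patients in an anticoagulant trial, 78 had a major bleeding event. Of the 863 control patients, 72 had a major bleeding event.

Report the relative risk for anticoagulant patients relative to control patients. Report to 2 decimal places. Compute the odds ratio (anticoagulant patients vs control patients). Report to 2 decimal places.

RR = 1.16; OR = 1.18

risk, anticoagulant patients = 78/807 = 0.0967
risk, control patients = 72/863 = 0.0834
RR = 0.0967 / 0.0834 = 1.16
odds, anticoagulant patients = 78/729 = 0.1070
odds, control patients = 72/791 = 0.0910
OR = 0.1070 / 0.0910 = 1.18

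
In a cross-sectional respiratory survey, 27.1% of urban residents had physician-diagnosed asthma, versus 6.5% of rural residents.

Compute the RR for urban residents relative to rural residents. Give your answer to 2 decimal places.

RR = 0.2710 / 0.0650 = 4.17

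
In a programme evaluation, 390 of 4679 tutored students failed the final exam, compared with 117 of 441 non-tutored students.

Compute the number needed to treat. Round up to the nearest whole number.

risk, tutored students = 390/4679 = 0.083351
risk, non-tutored students = 117/441 = 0.265306
absolute risk difference = 0.181955
1 / 0.181955 = 5.496 → round up → 6

NNT = 6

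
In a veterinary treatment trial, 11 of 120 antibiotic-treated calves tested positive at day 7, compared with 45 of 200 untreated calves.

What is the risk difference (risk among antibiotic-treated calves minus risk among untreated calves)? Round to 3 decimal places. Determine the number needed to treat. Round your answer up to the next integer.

RD = -0.133; NNT = 8

risk, antibiotic-treated calves = 11/120 = 0.0917
risk, untreated calves = 45/200 = 0.2250
risk difference = 0.0917 − 0.2250 = -0.133
absolute risk difference = 0.133333
1 / 0.133333 = 7.500 → round up → 8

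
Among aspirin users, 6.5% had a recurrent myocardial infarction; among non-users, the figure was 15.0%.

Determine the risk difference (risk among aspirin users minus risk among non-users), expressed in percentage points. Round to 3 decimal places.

RD = -8.500

risk difference = 0.0650 − 0.1500 = -0.0850 → -8.500 percentage points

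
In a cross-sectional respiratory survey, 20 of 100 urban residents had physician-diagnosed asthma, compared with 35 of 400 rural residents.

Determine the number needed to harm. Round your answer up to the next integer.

9

risk, urban residents = 20/100 = 0.200000
risk, rural residents = 35/400 = 0.087500
absolute risk difference = 0.112500
1 / 0.112500 = 8.889 → round up → 9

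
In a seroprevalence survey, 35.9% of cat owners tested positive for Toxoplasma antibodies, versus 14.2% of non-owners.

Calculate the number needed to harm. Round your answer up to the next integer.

absolute risk difference = 0.217000
1 / 0.217000 = 4.608 → round up → 5

NNH ≈ 5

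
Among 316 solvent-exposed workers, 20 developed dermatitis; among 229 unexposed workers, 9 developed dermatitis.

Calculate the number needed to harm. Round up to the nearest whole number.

42

risk, solvent-exposed workers = 20/316 = 0.063291
risk, unexposed workers = 9/229 = 0.039301
absolute risk difference = 0.023990
1 / 0.023990 = 41.684 → round up → 42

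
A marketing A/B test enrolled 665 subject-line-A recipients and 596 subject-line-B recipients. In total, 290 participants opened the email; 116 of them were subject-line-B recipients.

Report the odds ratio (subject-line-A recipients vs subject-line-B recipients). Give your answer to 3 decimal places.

subject-line-A recipients with the outcome: 290 − 116 = 174
subject-line-A recipients without the outcome: 665 − 174 = 491
subject-line-B recipients without the outcome: 596 − 116 = 480
OR = (174 × 480) / (491 × 116) = 83520/56956 ≈ 1.466

1.466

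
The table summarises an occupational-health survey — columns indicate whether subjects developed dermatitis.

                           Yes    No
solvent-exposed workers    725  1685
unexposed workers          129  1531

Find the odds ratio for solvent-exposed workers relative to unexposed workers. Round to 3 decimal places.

OR = (725 × 1531) / (1685 × 129) = 1109975/217365 ≈ 5.107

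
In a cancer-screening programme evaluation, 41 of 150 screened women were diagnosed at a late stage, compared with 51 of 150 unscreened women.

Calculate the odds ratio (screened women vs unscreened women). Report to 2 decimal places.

OR = (41 × 99) / (109 × 51) = 4059/5559 ≈ 0.73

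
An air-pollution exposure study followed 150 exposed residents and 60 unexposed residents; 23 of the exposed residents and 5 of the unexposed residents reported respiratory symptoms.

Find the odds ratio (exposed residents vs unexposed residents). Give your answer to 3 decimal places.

OR = (23 × 55) / (127 × 5) = 1265/635 ≈ 1.992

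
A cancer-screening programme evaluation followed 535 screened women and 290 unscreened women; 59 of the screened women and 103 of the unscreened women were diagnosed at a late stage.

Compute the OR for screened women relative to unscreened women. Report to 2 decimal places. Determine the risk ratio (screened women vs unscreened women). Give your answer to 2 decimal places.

OR = (59 × 187) / (476 × 103) = 11033/49028 ≈ 0.23
risk, screened women = 59/535 = 0.1103
risk, unscreened women = 103/290 = 0.3552
RR = 0.1103 / 0.3552 = 0.31

OR = 0.23; RR = 0.31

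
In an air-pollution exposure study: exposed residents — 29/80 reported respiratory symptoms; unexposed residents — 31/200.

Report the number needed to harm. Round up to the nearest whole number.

risk, exposed residents = 29/80 = 0.362500
risk, unexposed residents = 31/200 = 0.155000
absolute risk difference = 0.207500
1 / 0.207500 = 4.819 → round up → 5

NNH ≈ 5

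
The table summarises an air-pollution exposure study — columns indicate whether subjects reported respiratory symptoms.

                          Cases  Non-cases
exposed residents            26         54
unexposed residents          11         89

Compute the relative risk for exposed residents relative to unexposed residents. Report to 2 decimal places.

risk, exposed residents = 26/80 = 0.3250
risk, unexposed residents = 11/100 = 0.1100
RR = 0.3250 / 0.1100 = 2.95

RR = 2.95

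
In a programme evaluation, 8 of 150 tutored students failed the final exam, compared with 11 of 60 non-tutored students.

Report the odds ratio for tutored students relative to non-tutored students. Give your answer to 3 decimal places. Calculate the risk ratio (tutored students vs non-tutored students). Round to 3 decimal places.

OR = (8 × 49) / (142 × 11) = 392/1562 ≈ 0.251
risk, tutored students = 8/150 = 0.0533
risk, non-tutored students = 11/60 = 0.1833
RR = 0.0533 / 0.1833 = 0.291

OR = 0.251; RR = 0.291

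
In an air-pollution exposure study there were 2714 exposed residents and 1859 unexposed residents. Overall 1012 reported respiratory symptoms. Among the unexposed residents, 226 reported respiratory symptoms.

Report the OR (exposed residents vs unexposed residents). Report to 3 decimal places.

exposed residents with the outcome: 1012 − 226 = 786
exposed residents without the outcome: 2714 − 786 = 1928
unexposed residents without the outcome: 1859 − 226 = 1633
OR = (786 × 1633) / (1928 × 226) = 1283538/435728 ≈ 2.946

2.946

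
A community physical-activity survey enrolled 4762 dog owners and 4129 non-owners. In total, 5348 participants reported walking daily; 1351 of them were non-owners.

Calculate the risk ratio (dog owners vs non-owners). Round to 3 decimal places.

2.565

dog owners with the outcome: 5348 − 1351 = 3997
dog owners without the outcome: 4762 − 3997 = 765
non-owners without the outcome: 4129 − 1351 = 2778
risk, dog owners = 3997/4762 = 0.8394
risk, non-owners = 1351/4129 = 0.3272
RR = 0.8394 / 0.3272 = 2.565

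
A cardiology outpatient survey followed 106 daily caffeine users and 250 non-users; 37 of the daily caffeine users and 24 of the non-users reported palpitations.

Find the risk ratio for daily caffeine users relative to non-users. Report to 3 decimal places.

risk, daily caffeine users = 37/106 = 0.3491
risk, non-users = 24/250 = 0.0960
RR = 0.3491 / 0.0960 = 3.636

RR ≈ 3.636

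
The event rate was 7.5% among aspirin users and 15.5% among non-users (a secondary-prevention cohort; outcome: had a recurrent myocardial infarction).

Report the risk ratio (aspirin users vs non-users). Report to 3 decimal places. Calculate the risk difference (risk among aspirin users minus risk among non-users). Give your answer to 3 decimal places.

RR = 0.0750 / 0.1550 = 0.484
risk difference = 0.0750 − 0.1550 = -0.080

RR = 0.484; RD = -0.080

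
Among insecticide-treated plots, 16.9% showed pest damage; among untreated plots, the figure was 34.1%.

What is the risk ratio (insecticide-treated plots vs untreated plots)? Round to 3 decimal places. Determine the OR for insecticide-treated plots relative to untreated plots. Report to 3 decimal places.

RR = 0.496; OR = 0.393

RR = 0.1690 / 0.3410 = 0.496
odds, insecticide-treated plots = 0.1690/0.8310 = 0.2034
odds, untreated plots = 0.3410/0.6590 = 0.5175
OR = 0.2034 / 0.5175 = 0.393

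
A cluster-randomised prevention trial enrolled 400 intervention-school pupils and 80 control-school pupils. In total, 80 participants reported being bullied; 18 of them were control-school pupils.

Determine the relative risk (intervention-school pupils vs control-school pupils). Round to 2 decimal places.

intervention-school pupils with the outcome: 80 − 18 = 62
intervention-school pupils without the outcome: 400 − 62 = 338
control-school pupils without the outcome: 80 − 18 = 62
risk, intervention-school pupils = 62/400 = 0.1550
risk, control-school pupils = 18/80 = 0.2250
RR = 0.1550 / 0.2250 = 0.69

0.69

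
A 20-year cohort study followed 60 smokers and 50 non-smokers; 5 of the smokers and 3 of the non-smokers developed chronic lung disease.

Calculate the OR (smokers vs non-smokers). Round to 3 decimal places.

OR = (5 × 47) / (55 × 3) = 235/165 ≈ 1.424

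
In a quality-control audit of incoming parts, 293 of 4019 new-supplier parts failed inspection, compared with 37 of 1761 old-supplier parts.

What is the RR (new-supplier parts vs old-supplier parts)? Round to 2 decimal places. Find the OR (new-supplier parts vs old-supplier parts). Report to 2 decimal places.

RR = 3.47; OR = 3.66

risk, new-supplier parts = 293/4019 = 0.07290
risk, old-supplier parts = 37/1761 = 0.02101
RR = 0.07290 / 0.02101 = 3.47
OR = (293 × 1724) / (3726 × 37) = 505132/137862 ≈ 3.66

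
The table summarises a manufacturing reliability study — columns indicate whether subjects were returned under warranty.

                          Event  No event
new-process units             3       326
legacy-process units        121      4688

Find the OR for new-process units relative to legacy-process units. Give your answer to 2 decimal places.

OR = (3 × 4688) / (326 × 121) = 14064/39446 ≈ 0.36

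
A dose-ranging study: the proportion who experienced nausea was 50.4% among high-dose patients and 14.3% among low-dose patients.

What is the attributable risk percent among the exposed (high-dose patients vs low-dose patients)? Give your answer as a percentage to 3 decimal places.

AR% = (0.5040 − 0.1430) / 0.5040 = 0.7163 → 71.627%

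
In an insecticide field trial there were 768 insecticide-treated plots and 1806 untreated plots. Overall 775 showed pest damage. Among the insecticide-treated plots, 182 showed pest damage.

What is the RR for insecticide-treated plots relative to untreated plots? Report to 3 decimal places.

insecticide-treated plots without the outcome: 768 − 182 = 586
untreated plots with the outcome: 775 − 182 = 593
untreated plots without the outcome: 1806 − 593 = 1213
risk, insecticide-treated plots = 182/768 = 0.2370
risk, untreated plots = 593/1806 = 0.3283
RR = 0.2370 / 0.3283 = 0.722

RR = 0.722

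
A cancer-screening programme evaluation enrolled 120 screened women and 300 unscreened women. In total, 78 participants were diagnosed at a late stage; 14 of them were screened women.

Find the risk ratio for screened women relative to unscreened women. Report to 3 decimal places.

0.547

screened women without the outcome: 120 − 14 = 106
unscreened women with the outcome: 78 − 14 = 64
unscreened women without the outcome: 300 − 64 = 236
risk, screened women = 14/120 = 0.1167
risk, unscreened women = 64/300 = 0.2133
RR = 0.1167 / 0.2133 = 0.547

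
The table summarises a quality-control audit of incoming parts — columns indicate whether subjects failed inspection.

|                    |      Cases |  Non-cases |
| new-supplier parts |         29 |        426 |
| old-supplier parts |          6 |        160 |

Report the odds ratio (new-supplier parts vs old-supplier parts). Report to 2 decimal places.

OR ≈ 1.82

odds, new-supplier parts = 29/426 = 0.06808
odds, old-supplier parts = 6/160 = 0.03750
OR = 0.06808 / 0.03750 = 1.82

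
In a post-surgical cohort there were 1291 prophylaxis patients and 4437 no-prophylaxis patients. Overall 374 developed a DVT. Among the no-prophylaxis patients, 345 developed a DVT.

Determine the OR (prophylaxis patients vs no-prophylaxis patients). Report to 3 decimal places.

prophylaxis patients with the outcome: 374 − 345 = 29
prophylaxis patients without the outcome: 1291 − 29 = 1262
no-prophylaxis patients without the outcome: 4437 − 345 = 4092
OR = (29 × 4092) / (1262 × 345) = 118668/435390 ≈ 0.273

0.273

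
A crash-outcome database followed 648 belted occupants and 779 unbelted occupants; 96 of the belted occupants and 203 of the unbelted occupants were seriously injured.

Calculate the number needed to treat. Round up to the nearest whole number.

risk, belted occupants = 96/648 = 0.148148
risk, unbelted occupants = 203/779 = 0.260591
absolute risk difference = 0.112442
1 / 0.112442 = 8.893 → round up → 9

9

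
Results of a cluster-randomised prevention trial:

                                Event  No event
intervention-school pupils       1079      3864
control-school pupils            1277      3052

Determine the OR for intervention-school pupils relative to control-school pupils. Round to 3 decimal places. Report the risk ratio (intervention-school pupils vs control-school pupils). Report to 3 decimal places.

OR = 0.667; RR = 0.740

OR = (1079 × 3052) / (3864 × 1277) = 3293108/4934328 ≈ 0.667
risk, intervention-school pupils = 1079/4943 = 0.2183
risk, control-school pupils = 1277/4329 = 0.2950
RR = 0.2183 / 0.2950 = 0.740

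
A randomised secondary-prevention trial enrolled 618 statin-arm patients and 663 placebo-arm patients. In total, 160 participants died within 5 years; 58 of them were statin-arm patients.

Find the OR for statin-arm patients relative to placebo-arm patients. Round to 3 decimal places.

0.570

statin-arm patients without the outcome: 618 − 58 = 560
placebo-arm patients with the outcome: 160 − 58 = 102
placebo-arm patients without the outcome: 663 − 102 = 561
OR = (58 × 561) / (560 × 102) = 32538/57120 ≈ 0.570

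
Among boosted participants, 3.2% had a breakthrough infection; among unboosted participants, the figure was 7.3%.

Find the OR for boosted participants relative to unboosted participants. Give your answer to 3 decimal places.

odds, boosted participants = 0.03200/0.96800 = 0.03306
odds, unboosted participants = 0.07300/0.92700 = 0.07875
OR = 0.03306 / 0.07875 = 0.420

OR = 0.420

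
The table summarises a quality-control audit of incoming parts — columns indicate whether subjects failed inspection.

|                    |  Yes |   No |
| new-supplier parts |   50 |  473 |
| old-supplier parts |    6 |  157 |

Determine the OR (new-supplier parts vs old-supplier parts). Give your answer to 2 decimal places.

OR = (50 × 157) / (473 × 6) = 7850/2838 ≈ 2.77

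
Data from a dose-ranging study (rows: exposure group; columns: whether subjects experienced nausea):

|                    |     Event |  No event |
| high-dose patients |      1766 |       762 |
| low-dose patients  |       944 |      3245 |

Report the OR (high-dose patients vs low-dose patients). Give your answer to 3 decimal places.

OR = (1766 × 3245) / (762 × 944) = 5730670/719328 ≈ 7.967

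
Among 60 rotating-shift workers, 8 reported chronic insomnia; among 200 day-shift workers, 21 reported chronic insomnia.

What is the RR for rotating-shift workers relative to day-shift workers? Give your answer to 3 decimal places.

RR ≈ 1.270

risk, rotating-shift workers = 8/60 = 0.1333
risk, day-shift workers = 21/200 = 0.1050
RR = 0.1333 / 0.1050 = 1.270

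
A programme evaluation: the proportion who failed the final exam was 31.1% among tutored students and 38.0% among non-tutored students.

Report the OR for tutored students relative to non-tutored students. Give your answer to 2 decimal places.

odds, tutored students = 0.3110/0.6890 = 0.4514
odds, non-tutored students = 0.3800/0.6200 = 0.6129
OR = 0.4514 / 0.6129 = 0.74

0.74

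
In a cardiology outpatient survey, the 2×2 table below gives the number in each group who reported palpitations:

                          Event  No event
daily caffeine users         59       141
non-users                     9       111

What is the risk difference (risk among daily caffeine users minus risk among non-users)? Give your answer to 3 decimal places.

0.220

risk, daily caffeine users = 59/200 = 0.2950
risk, non-users = 9/120 = 0.0750
risk difference = 0.2950 − 0.0750 = 0.220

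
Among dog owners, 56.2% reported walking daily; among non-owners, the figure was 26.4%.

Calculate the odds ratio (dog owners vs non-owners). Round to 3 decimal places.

odds, dog owners = 0.5620/0.4380 = 1.2831
odds, non-owners = 0.2640/0.7360 = 0.3587
OR = 1.2831 / 0.3587 = 3.577

3.577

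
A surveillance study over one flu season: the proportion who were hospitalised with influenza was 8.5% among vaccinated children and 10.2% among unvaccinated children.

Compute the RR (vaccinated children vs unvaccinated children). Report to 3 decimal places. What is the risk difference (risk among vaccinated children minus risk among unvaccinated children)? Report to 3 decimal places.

RR = 0.0850 / 0.1020 = 0.833
risk difference = 0.0850 − 0.1020 = -0.017

RR = 0.833; RD = -0.017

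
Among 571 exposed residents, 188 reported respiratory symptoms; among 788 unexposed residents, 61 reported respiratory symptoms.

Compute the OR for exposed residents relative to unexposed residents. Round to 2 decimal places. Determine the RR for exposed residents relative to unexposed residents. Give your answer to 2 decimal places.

OR = 5.85; RR = 4.25

OR = (188 × 727) / (383 × 61) = 136676/23363 ≈ 5.85
risk, exposed residents = 188/571 = 0.3292
risk, unexposed residents = 61/788 = 0.0774
RR = 0.3292 / 0.0774 = 4.25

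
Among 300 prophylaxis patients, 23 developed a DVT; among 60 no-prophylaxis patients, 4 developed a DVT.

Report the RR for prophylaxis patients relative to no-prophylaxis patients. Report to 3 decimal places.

RR: 1.150

risk, prophylaxis patients = 23/300 = 0.0767
risk, no-prophylaxis patients = 4/60 = 0.0667
RR = 0.0767 / 0.0667 = 1.150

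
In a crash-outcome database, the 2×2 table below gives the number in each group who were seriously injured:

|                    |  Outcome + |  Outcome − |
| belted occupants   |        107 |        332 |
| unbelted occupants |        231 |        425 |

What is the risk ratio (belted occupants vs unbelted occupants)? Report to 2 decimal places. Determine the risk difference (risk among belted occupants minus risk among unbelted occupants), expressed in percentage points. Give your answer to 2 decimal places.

risk, belted occupants = 107/439 = 0.2437
risk, unbelted occupants = 231/656 = 0.3521
RR = 0.2437 / 0.3521 = 0.69
risk difference = 0.2437 − 0.3521 = -0.1084 → -10.84 percentage points

RR = 0.69; RD = -10.84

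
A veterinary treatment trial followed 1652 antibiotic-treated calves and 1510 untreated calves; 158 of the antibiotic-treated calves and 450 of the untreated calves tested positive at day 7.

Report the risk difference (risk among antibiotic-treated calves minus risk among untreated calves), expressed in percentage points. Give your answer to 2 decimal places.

risk, antibiotic-treated calves = 158/1652 = 0.0956
risk, untreated calves = 450/1510 = 0.2980
risk difference = 0.0956 − 0.2980 = -0.2024 → -20.24 percentage points

RD = -20.24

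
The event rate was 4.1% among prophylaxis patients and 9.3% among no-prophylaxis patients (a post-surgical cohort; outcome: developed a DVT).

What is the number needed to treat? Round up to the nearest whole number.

absolute risk difference = 0.052000
1 / 0.052000 = 19.231 → round up → 20

20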